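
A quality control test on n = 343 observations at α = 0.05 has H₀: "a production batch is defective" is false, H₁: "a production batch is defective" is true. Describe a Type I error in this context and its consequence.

Type I error: rejecting H₀ when it is true — concluding that a production batch is defective when in fact it is not. Consequence: scrapping a good batch — wasted material and cost for no reason.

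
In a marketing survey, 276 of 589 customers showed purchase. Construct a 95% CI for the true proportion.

p̂ = 0.469. CI = p̂ ± z*√(p̂(1-p̂)/n) = (0.428, 0.509)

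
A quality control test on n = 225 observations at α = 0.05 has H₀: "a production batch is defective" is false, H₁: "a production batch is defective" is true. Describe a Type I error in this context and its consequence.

Type I error: rejecting H₀ when it is true — concluding that a production batch is defective when in fact it is not. Consequence: scrapping a good batch — wasted material and cost for no reason.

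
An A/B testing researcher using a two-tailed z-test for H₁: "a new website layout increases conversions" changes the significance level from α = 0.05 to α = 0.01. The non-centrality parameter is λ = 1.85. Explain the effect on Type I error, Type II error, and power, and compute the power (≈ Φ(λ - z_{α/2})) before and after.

Decreasing α from 0.05 to 0.01:
• Type I error rate decreases (α is the Type I rate by definition).
• Critical value moves from z_{α/2} = 1.96 to 2.576, so power = Φ(λ - z_{α/2}) goes from Φ(1.85 - 1.96) = 0.456 to Φ(1.85 - 2.576) = 0.234.
• Type II error rate β = 1 - power therefore increases (0.544 → 0.766).
Appropriate when false positives are costly — here, rolling out a layout that doesn't actually help — wasted engineering effort.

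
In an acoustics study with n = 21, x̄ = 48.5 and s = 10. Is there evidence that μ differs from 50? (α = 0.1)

t = (x̄ - μ₀)/(s/√n) = (48.5 - 50)/(10/√21) = -0.687. df = 20, critical t = ±1.725. Fail to reject H₀.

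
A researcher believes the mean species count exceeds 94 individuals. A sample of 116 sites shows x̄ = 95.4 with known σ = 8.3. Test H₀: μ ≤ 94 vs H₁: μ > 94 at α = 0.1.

z = 1.817. Critical value: 1.28. Reject H₀.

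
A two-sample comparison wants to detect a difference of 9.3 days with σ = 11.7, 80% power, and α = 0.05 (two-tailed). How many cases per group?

n per group = 2(z_α/2 + z_β)²σ²/d² = 2×(1.96 + 0.84)²×11.7²/9.3² = 24.8 → n = 25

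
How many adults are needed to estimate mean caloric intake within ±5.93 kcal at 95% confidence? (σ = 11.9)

n = (z*σ/E)² = (1.96×11.9/5.93)² = 15.5 → n = 16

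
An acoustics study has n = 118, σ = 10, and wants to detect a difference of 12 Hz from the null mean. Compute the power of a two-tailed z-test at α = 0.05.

SE = σ/√n = 10/√118 = 0.921. Non-centrality λ = d/SE = 12/0.921 = 13.035. Power ≈ Φ(λ - z_{α/2}) = Φ(13.035 - 1.96) = Φ(11.075) = 1.0.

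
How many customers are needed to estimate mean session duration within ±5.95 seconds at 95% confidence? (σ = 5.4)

n = (z*σ/E)² = (1.96×5.4/5.95)² = 3.2 → n = 4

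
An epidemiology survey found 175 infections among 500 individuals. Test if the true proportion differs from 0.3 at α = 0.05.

p̂ = 0.35, p₀ = 0.3. z = (p̂ - p₀)/√(p₀(1-p₀)/n) = 2.44. Critical: ±1.96. Reject H₀.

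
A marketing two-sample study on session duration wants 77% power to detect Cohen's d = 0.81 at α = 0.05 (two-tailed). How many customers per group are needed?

z_{α/2} = 1.96, z_β = Φ⁻¹(0.77) = 0.739. For large effect (d = 0.81): n per group = 2(z_{α/2} + z_β)²/d² = 2(1.96 + 0.739)²/0.81² = 22.2 → 23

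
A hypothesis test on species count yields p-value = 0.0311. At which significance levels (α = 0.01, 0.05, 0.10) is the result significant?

p = 0.0311. Significant at: α = 0.05, 0.1.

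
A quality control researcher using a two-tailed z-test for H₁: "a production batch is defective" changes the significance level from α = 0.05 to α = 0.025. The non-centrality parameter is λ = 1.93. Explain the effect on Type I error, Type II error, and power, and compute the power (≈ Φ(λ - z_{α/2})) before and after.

Decreasing α from 0.05 to 0.025:
• Type I error rate decreases (α is the Type I rate by definition).
• Critical value moves from z_{α/2} = 1.96 to 2.241, so power = Φ(λ - z_{α/2}) goes from Φ(1.93 - 1.96) = 0.488 to Φ(1.93 - 2.241) = 0.378.
• Type II error rate β = 1 - power therefore increases (0.512 → 0.622).
Appropriate when false positives are costly — here, scrapping a good batch — wasted material and cost for no reason.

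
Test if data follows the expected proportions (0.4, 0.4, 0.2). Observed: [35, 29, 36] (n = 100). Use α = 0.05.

Expected: [40.0, 40.0, 20.0]. χ² = 16.45. df = 2, critical = 5.991. Reject H₀.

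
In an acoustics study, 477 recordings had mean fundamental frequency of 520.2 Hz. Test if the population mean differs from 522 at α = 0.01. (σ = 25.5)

z = (x̄ - μ₀)/(σ/√n) = (520.2 - 522)/(25.5/√477) = -1.542. Critical value: ±2.576. Since |-1.542| ≤ 2.576, Fail to reject H₀.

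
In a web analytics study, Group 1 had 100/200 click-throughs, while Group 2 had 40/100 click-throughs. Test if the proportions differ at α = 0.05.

p̂₁ = 0.5, p̂₂ = 0.4, pooled p̂ = 0.467. z = 1.637. Critical: ±1.96. Fail to reject H₀.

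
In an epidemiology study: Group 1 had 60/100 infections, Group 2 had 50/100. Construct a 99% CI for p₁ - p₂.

p̂₁ = 0.6, p̂₂ = 0.5. Difference = 0.1. CI = (-0.08, 0.28)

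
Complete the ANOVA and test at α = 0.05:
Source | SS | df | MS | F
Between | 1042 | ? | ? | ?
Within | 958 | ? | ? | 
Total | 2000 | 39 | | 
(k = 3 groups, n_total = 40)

df_between = 2, df_within = 37. MS_between = 521.0, MS_within = 25.89. F = 20.122, F_crit ≈ 3.252. Reject H₀.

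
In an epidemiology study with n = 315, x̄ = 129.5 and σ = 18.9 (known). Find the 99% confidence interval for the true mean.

CI = x̄ ± z*(σ/√n) = 129.5 ± 2.576(18.9/√315) = 129.5 ± 2.74 = (126.76, 132.24)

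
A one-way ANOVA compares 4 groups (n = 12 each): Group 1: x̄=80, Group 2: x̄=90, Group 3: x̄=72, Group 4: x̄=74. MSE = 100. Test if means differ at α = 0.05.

Grand mean = 79.0. SS_between = 2352.0, MS_between = 784.0. F = 7.84, F_crit ≈ 2.816. Reject H₀.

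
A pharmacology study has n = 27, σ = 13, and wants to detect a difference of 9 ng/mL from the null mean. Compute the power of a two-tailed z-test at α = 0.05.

SE = σ/√n = 13/√27 = 2.502. Non-centrality λ = d/SE = 9/2.502 = 3.597. Power ≈ Φ(λ - z_{α/2}) = Φ(3.597 - 1.96) = Φ(1.637) = 0.949.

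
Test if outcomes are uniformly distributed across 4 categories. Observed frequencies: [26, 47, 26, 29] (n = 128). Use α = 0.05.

Expected = 32 each. χ² = Σ(O-E)²/E = 9.562. df = 3, critical value = 7.815. Reject H₀.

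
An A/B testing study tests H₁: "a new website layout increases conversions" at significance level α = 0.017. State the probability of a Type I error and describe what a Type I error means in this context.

P(Type I error) = α = 0.017. A Type I error is rejecting H₀ when H₀ is actually true (false positive) — here, concluding that a new website layout increases conversions when in fact this is not the case. Consequence: rolling out a layout that doesn't actually help — wasted engineering effort.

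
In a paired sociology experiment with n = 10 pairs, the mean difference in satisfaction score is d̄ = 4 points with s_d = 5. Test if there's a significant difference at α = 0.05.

t = d̄/(s_d/√n) = 4/(5/√10) = 2.53. df = 9, critical t = ±2.262. Reject H₀.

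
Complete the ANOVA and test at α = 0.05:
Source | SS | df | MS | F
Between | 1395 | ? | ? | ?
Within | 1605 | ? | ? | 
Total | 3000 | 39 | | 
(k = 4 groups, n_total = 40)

df_between = 3, df_within = 36. MS_between = 465.0, MS_within = 44.58. F = 10.43, F_crit ≈ 2.866. Reject H₀.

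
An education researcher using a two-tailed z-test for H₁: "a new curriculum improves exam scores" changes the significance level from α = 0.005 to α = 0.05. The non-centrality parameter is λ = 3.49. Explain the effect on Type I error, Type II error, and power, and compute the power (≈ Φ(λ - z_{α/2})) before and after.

Increasing α from 0.005 to 0.05:
• Type I error rate increases (α is the Type I rate by definition).
• Critical value moves from z_{α/2} = 2.807 to 1.96, so power = Φ(λ - z_{α/2}) goes from Φ(3.49 - 2.807) = 0.753 to Φ(3.49 - 1.96) = 0.937.
• Type II error rate β = 1 - power therefore decreases (0.247 → 0.063).
Appropriate when false negatives are costly — here, keeping the old curriculum when the new one would have helped students.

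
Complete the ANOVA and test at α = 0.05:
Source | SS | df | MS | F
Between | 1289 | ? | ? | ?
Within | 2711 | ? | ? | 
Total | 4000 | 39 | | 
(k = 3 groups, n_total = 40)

df_between = 2, df_within = 37. MS_between = 644.5, MS_within = 73.27. F = 8.796, F_crit ≈ 3.252. Reject H₀.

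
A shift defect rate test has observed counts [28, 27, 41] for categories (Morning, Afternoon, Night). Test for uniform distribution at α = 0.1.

Expected = 32 each. χ² = Σ(O-E)²/E = 3.812. df = 2, critical value = 4.605. Fail to reject H₀.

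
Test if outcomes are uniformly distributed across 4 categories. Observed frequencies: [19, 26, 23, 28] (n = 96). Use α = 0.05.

Expected = 24 each. χ² = Σ(O-E)²/E = 1.917. df = 3, critical value = 7.815. Fail to reject H₀.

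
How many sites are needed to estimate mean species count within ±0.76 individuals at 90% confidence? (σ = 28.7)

n = (z*σ/E)² = (1.645×28.7/0.76)² = 3858.9 → n = 3859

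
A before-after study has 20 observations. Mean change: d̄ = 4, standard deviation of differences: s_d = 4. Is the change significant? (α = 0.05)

t = d̄/(s_d/√n) = 4/(4/√20) = 4.472. df = 19, critical t = ±2.093. Reject H₀.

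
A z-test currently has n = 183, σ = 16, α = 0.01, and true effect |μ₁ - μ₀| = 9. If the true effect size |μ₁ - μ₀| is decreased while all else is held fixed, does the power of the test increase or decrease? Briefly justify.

Power decreases: a smaller true effect decreases the non-centrality λ = |μ₁ - μ₀|/(σ/√n).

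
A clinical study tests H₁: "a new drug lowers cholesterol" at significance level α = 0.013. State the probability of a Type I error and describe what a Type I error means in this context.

P(Type I error) = α = 0.013. A Type I error is rejecting H₀ when H₀ is actually true (false positive) — here, concluding that a new drug lowers cholesterol when in fact this is not the case. Consequence: approving an ineffective drug — patients take a useless medication and may skip effective alternatives.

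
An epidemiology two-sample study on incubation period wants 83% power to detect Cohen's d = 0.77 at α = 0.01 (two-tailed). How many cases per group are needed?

z_{α/2} = 2.576, z_β = Φ⁻¹(0.83) = 0.954. For medium effect (d = 0.77): n per group = 2(z_{α/2} + z_β)²/d² = 2(2.576 + 0.954)²/0.77² = 42.03 → 43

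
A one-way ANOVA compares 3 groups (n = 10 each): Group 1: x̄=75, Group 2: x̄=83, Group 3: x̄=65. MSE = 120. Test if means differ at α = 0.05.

Grand mean = 74.33. SS_between = 1626.67, MS_between = 813.33. F = 6.778, F_crit ≈ 3.354. Reject H₀.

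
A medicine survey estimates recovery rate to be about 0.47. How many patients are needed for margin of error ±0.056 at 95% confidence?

n = z²p(1-p)/E² = 1.96²×0.47×0.53/0.056² = 305.1 → n = 306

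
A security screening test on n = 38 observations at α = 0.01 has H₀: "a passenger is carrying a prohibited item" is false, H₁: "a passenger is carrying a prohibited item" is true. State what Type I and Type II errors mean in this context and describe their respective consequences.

Type I (false positive): concluding that a passenger is carrying a prohibited item when it is not — detaining an innocent passenger — delay and inconvenience. Type II (false negative): failing to conclude that a passenger is carrying a prohibited item when it is — letting a prohibited item through — security breach. Which is costlier depends on domain priorities and is a judgement call rather than a statistical fact.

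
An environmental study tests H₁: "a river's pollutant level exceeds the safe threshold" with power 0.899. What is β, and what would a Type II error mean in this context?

β = 1 - power = 1 - 0.899 = 0.101. A Type II error is failing to reject H₀ when H₀ is false (false negative) — here, failing to conclude that a river's pollutant level exceeds the safe threshold when in fact it is true. Consequence: allowing unsafe pollution to continue.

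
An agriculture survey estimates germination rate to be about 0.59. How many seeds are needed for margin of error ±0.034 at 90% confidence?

n = z²p(1-p)/E² = 1.645²×0.59×0.41/0.034² = 566.3 → n = 567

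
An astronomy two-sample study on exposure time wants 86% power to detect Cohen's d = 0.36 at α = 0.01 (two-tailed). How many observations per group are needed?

z_{α/2} = 2.576, z_β = Φ⁻¹(0.86) = 1.08. For small effect (d = 0.36): n per group = 2(z_{α/2} + z_β)²/d² = 2(2.576 + 1.08)²/0.36² = 206.3 → 207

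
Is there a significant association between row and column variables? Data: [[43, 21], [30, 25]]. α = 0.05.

χ² = 1.994. df = 1, critical = 3.841. Fail to reject H₀. No evidence of dependence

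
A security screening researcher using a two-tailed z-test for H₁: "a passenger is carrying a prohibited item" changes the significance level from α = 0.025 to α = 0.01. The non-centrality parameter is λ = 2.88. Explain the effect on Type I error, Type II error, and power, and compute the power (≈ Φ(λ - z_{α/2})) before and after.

Decreasing α from 0.025 to 0.01:
• Type I error rate decreases (α is the Type I rate by definition).
• Critical value moves from z_{α/2} = 2.241 to 2.576, so power = Φ(λ - z_{α/2}) goes from Φ(2.88 - 2.241) = 0.739 to Φ(2.88 - 2.576) = 0.619.
• Type II error rate β = 1 - power therefore increases (0.261 → 0.381).
Appropriate when false positives are costly — here, detaining an innocent passenger — delay and inconvenience.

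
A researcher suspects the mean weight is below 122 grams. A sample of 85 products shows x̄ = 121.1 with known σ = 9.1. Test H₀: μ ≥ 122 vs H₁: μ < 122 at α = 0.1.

z = -0.912. Critical value: -1.28. Fail to reject H₀.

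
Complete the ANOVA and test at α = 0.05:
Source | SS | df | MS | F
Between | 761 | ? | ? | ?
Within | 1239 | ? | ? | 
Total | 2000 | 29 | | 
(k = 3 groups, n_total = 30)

df_between = 2, df_within = 27. MS_between = 380.5, MS_within = 45.89. F = 8.292, F_crit ≈ 3.354. Reject H₀.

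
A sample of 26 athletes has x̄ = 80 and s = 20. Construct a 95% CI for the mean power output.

CI = x̄ ± t*(s/√n) = 80 ± 2.06(20/√26) = (71.92, 88.08)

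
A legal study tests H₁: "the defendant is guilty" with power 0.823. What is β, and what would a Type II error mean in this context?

β = 1 - power = 1 - 0.823 = 0.177. A Type II error is failing to reject H₀ when H₀ is false (false negative) — here, failing to conclude that the defendant is guilty when in fact it is true. Consequence: acquitting a guilty person.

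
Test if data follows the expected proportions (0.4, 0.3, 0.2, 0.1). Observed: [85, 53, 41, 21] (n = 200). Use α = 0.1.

Expected: [80.0, 60.0, 40.0, 20.0]. χ² = 1.204. df = 3, critical = 6.251. Fail to reject H₀.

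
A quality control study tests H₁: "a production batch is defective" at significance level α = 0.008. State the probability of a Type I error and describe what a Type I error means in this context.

P(Type I error) = α = 0.008. A Type I error is rejecting H₀ when H₀ is actually true (false positive) — here, concluding that a production batch is defective when in fact this is not the case. Consequence: scrapping a good batch — wasted material and cost for no reason.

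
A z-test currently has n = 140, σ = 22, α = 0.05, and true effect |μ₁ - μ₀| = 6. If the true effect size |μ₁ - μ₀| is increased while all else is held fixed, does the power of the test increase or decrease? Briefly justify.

Power increases: a larger true effect increases the non-centrality λ = |μ₁ - μ₀|/(σ/√n).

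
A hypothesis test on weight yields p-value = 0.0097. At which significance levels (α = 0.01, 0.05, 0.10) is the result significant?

p = 0.0097. Significant at: α = 0.01, 0.05, 0.1.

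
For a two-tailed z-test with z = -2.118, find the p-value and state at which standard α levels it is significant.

p = 2·P(Z > |-2.118|) = 2·(1 - Φ(2.118)) ≈ 0.0342. Significant at α = 0.1; Significant at α = 0.05.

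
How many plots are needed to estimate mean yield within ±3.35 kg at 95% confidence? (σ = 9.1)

n = (z*σ/E)² = (1.96×9.1/3.35)² = 28.3 → n = 29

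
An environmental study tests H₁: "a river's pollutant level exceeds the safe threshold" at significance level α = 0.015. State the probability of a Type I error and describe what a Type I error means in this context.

P(Type I error) = α = 0.015. A Type I error is rejecting H₀ when H₀ is actually true (false positive) — here, concluding that a river's pollutant level exceeds the safe threshold when in fact this is not the case. Consequence: shutting down a compliant factory unnecessarily.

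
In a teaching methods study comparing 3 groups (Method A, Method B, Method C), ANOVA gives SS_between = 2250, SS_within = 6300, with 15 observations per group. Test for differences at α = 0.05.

df_between = 2, df_within = 42. F = MS_between/MS_within = 1125.0/150.0 = 7.5. F_crit ≈ 3.22. Reject H₀. At least one mean differs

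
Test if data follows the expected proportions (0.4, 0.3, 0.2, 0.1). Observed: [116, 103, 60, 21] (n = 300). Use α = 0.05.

Expected: [120.0, 90.0, 60.0, 30.0]. χ² = 4.711. df = 3, critical = 7.815. Fail to reject H₀.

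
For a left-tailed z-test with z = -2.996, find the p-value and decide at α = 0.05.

p = P(Z < -2.996) = Φ(-2.996) ≈ 0.0014. Since p < 0.05, reject H₀ (significant) at α = 0.05.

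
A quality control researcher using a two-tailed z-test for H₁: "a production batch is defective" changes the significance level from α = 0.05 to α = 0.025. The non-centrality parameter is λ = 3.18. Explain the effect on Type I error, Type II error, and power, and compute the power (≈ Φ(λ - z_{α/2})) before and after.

Decreasing α from 0.05 to 0.025:
• Type I error rate decreases (α is the Type I rate by definition).
• Critical value moves from z_{α/2} = 1.96 to 2.241, so power = Φ(λ - z_{α/2}) goes from Φ(3.18 - 1.96) = 0.889 to Φ(3.18 - 2.241) = 0.826.
• Type II error rate β = 1 - power therefore increases (0.111 → 0.174).
Appropriate when false positives are costly — here, scrapping a good batch — wasted material and cost for no reason.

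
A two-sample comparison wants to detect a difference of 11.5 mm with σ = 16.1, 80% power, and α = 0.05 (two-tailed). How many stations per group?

n per group = 2(z_α/2 + z_β)²σ²/d² = 2×(1.96 + 0.84)²×16.1²/11.5² = 30.7 → n = 31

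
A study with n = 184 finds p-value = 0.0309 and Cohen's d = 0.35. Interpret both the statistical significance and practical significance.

Statistically significant (p = 0.0309 < 0.05). Cohen's d = 0.35 indicates a small effect size. Both statistical and practical significance should be considered.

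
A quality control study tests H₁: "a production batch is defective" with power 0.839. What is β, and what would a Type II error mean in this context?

β = 1 - power = 1 - 0.839 = 0.161. A Type II error is failing to reject H₀ when H₀ is false (false negative) — here, failing to conclude that a production batch is defective when in fact it is true. Consequence: shipping a defective batch — faulty products reach customers.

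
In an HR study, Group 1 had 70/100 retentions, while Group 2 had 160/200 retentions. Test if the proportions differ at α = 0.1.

p̂₁ = 0.7, p̂₂ = 0.8, pooled p̂ = 0.767. z = -1.93. Critical: ±1.645. Reject H₀.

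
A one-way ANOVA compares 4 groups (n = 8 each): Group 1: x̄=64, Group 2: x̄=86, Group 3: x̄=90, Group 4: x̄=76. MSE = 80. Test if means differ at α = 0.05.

Grand mean = 79.0. SS_between = 3232.0, MS_between = 1077.33. F = 13.467, F_crit ≈ 2.947. Reject H₀.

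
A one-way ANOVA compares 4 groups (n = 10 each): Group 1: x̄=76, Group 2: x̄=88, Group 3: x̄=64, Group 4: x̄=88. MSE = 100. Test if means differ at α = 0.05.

Grand mean = 79.0. SS_between = 3960.0, MS_between = 1320.0. F = 13.2, F_crit ≈ 2.866. Reject H₀.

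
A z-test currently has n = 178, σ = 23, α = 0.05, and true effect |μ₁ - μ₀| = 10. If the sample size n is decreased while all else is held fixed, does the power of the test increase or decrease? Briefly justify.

Power decreases: a smaller n inflates the standard error σ/√n, pulling the sampling distribution under H₁ back toward the critical value.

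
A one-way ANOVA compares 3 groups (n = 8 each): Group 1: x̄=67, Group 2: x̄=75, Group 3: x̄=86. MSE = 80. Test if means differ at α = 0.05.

Grand mean = 76.0. SS_between = 1456.0, MS_between = 728.0. F = 9.1, F_crit ≈ 3.467. Reject H₀.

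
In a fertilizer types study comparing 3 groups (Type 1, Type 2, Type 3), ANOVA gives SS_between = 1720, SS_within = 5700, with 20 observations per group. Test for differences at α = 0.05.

df_between = 2, df_within = 57. F = MS_between/MS_within = 860.0/100.0 = 8.6. F_crit ≈ 3.159. Reject H₀. At least one mean differs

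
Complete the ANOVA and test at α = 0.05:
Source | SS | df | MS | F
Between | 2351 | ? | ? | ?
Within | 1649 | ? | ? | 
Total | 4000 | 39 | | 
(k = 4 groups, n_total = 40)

df_between = 3, df_within = 36. MS_between = 783.67, MS_within = 45.81. F = 17.109, F_crit ≈ 2.866. Reject H₀.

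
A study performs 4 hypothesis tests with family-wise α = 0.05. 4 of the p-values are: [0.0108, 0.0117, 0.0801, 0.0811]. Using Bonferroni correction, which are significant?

Bonferroni α = 0.05/4 = 0.0125. Significant p-values: [0.0108, 0.0117]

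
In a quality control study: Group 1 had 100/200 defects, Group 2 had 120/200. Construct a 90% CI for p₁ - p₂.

p̂₁ = 0.5, p̂₂ = 0.6. Difference = -0.1. CI = (-0.181, -0.019)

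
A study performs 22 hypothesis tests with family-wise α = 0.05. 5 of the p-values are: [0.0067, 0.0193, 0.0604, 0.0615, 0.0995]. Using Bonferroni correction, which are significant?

Bonferroni α = 0.05/22 = 0.00227. None of the given p-values are significant.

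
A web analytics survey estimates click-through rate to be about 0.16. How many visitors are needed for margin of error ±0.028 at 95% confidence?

n = z²p(1-p)/E² = 1.96²×0.16×0.84/0.028² = 658.6 → n = 659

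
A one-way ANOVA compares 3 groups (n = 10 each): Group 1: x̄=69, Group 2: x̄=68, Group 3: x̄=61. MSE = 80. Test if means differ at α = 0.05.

Grand mean = 66.0. SS_between = 380.0, MS_between = 190.0. F = 2.375, F_crit ≈ 3.354. Fail to reject H₀.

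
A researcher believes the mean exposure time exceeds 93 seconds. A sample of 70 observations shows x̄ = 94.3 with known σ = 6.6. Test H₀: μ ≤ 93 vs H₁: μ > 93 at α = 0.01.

z = 1.648. Critical value: 2.33. Fail to reject H₀.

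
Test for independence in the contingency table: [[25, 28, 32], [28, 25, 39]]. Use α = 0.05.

χ² = 0.754. df = 2, critical = 5.991. Fail to reject H₀. No evidence of dependence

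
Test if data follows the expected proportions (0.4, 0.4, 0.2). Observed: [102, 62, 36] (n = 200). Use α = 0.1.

Expected: [80.0, 80.0, 40.0]. χ² = 10.5. df = 2, critical = 4.605. Reject H₀.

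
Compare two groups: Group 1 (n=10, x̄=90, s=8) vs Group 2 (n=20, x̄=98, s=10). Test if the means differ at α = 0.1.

Pooled sp = 9.4. t = -2.197, df = 28. Critical t = ±1.701. Reject H₀.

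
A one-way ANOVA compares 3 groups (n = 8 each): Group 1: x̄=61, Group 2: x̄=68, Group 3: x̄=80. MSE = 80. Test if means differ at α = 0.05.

Grand mean = 69.67. SS_between = 1477.33, MS_between = 738.67. F = 9.233, F_crit ≈ 3.467. Reject H₀.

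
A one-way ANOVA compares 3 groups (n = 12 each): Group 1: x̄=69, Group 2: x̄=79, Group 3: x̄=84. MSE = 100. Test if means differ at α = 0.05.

Grand mean = 77.33. SS_between = 1400.0, MS_between = 700.0. F = 7.0, F_crit ≈ 3.285. Reject H₀.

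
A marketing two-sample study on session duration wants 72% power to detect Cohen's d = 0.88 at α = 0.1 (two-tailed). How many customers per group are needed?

z_{α/2} = 1.645, z_β = Φ⁻¹(0.72) = 0.583. For large effect (d = 0.88): n per group = 2(z_{α/2} + z_β)²/d² = 2(1.645 + 0.583)²/0.88² = 12.8 → 13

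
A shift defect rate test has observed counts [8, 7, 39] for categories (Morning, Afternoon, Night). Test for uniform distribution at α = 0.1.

Expected = 18 each. χ² = Σ(O-E)²/E = 36.778. df = 2, critical value = 4.605. Reject H₀.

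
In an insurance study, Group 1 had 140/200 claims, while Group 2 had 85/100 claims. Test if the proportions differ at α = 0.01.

p̂₁ = 0.7, p̂₂ = 0.85, pooled p̂ = 0.75. z = -2.828. Critical: ±2.576. Reject H₀.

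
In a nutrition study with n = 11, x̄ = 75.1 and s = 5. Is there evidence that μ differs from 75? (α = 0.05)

t = (x̄ - μ₀)/(s/√n) = (75.1 - 75)/(5/√11) = 0.066. df = 10, critical t = ±2.228. Fail to reject H₀.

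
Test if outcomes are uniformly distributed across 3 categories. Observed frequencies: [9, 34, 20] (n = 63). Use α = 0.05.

Expected = 21 each. χ² = Σ(O-E)²/E = 14.952. df = 2, critical value = 5.991. Reject H₀.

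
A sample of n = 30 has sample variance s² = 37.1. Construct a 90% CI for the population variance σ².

df = 29. χ²_{0.05} = 42.557, χ²_{0.95} = 17.708. CI for σ² = ((n-1)s²/χ²_{α/2}, (n-1)s²/χ²_{1-α/2}) = (29·37.1/42.557, 29·37.1/17.708) = (25.28, 60.76)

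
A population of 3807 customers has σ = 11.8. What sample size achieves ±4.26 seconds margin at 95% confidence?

Without FPC: n₀ = (1.96×11.8/4.26)² = 29.475. With FPC: n = n₀N/(n₀+N-1) = 29.3 → n = 30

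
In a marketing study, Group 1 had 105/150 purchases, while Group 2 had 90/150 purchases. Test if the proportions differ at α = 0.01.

p̂₁ = 0.7, p̂₂ = 0.6, pooled p̂ = 0.65. z = 1.816. Critical: ±2.576. Fail to reject H₀.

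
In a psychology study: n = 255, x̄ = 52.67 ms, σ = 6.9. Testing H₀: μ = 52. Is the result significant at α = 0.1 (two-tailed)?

z = (52.67 - 52)/(6.9/√255) = 1.551. Since |z| ≤ 1.645, not significant at α = 0.1.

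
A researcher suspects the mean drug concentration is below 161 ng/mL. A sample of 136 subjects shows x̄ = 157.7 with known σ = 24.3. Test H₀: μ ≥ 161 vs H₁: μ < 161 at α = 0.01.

z = -1.584. Critical value: -2.33. Fail to reject H₀.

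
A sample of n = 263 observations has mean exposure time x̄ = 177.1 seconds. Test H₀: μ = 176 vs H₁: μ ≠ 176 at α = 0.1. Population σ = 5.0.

z = (x̄ - μ₀)/(σ/√n) = (177.1 - 176)/(5.0/√263) = 3.568. Critical value: ±1.645. Since |3.568| > 1.645, Reject H₀.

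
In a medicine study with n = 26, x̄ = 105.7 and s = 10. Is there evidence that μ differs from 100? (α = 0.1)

t = (x̄ - μ₀)/(s/√n) = (105.7 - 100)/(10/√26) = 2.906. df = 25, critical t = ±1.708. Reject H₀.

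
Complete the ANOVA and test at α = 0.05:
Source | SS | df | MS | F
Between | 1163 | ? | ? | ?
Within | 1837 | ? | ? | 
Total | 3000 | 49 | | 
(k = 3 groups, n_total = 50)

df_between = 2, df_within = 47. MS_between = 581.5, MS_within = 39.09. F = 14.878, F_crit ≈ 3.195. Reject H₀.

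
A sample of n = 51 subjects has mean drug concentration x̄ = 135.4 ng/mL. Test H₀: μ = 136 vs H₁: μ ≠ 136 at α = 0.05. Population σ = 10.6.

z = (x̄ - μ₀)/(σ/√n) = (135.4 - 136)/(10.6/√51) = -0.404. Critical value: ±1.96. Since |-0.404| ≤ 1.96, Fail to reject H₀.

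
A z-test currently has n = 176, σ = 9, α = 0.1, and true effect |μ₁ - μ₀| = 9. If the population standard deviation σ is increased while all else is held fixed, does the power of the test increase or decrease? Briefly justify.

Power decreases: a larger σ inflates the standard error σ/√n, pulling the sampling distribution under H₁ back toward the critical value.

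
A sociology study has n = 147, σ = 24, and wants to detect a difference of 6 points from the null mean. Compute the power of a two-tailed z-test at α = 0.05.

SE = σ/√n = 24/√147 = 1.979. Non-centrality λ = d/SE = 6/1.979 = 3.031. Power ≈ Φ(λ - z_{α/2}) = Φ(3.031 - 1.96) = Φ(1.071) = 0.858.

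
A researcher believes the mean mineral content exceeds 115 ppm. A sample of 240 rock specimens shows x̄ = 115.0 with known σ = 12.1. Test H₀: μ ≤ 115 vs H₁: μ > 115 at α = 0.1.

z = 0.0. Critical value: 1.28. Fail to reject H₀.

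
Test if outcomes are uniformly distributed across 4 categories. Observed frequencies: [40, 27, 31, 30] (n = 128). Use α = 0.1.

Expected = 32 each. χ² = Σ(O-E)²/E = 2.938. df = 3, critical value = 6.251. Fail to reject H₀.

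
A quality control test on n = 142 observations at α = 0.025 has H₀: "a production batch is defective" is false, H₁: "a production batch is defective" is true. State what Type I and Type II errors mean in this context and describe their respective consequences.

Type I (false positive): concluding that a production batch is defective when it is not — scrapping a good batch — wasted material and cost for no reason. Type II (false negative): failing to conclude that a production batch is defective when it is — shipping a defective batch — faulty products reach customers. Which is costlier depends on domain priorities and is a judgement call rather than a statistical fact.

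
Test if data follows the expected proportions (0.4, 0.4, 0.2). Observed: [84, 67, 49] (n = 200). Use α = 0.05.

Expected: [80.0, 80.0, 40.0]. χ² = 4.337. df = 2, critical = 5.991. Fail to reject H₀.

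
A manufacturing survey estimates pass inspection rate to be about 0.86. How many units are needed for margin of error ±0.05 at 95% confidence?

n = z²p(1-p)/E² = 1.96²×0.86×0.14/0.05² = 185.01 → n = 186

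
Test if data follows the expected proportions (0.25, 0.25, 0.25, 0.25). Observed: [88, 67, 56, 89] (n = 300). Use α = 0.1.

Expected: [75.0, 75.0, 75.0, 75.0]. χ² = 10.533. df = 3, critical = 6.251. Reject H₀.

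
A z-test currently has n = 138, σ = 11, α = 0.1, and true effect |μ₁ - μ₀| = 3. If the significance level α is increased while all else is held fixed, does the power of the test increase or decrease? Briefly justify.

Power increases: a larger α lowers the critical value, so more of the H₁ sampling distribution falls in the rejection region.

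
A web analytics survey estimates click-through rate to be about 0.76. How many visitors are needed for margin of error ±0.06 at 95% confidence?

n = z²p(1-p)/E² = 1.96²×0.76×0.24/0.06² = 194.6 → n = 195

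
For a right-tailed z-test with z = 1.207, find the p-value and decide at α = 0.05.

p = P(Z > 1.207) = 1 - Φ(1.207) ≈ 0.1137. Since p ≥ 0.05, fail to reject H₀ (not significant) at α = 0.05.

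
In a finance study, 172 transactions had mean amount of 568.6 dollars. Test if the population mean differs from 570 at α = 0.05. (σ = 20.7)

z = (x̄ - μ₀)/(σ/√n) = (568.6 - 570)/(20.7/√172) = -0.887. Critical value: ±1.96. Since |-0.887| ≤ 1.96, Fail to reject H₀.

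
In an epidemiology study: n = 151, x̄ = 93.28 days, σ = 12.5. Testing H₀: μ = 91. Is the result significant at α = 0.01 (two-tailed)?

z = (93.28 - 91)/(12.5/√151) = 2.241. Since |z| ≤ 2.576, not significant at α = 0.01.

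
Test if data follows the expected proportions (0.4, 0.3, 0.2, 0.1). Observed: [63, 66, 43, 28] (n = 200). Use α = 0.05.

Expected: [80.0, 60.0, 40.0, 20.0]. χ² = 7.638. df = 3, critical = 7.815. Fail to reject H₀.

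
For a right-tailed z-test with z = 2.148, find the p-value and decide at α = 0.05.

p = P(Z > 2.148) = 1 - Φ(2.148) ≈ 0.0159. Since p < 0.05, reject H₀ (significant) at α = 0.05.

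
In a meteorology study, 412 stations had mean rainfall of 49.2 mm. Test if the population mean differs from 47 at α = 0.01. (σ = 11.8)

z = (x̄ - μ₀)/(σ/√n) = (49.2 - 47)/(11.8/√412) = 3.784. Critical value: ±2.576. Since |3.784| > 2.576, Reject H₀.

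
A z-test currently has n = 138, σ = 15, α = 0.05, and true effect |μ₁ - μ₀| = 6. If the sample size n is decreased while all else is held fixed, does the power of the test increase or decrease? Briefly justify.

Power decreases: a smaller n inflates the standard error σ/√n, pulling the sampling distribution under H₁ back toward the critical value.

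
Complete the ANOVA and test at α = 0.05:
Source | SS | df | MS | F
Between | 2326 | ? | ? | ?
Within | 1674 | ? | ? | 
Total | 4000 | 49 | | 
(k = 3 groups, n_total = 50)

df_between = 2, df_within = 47. MS_between = 1163.0, MS_within = 35.62. F = 32.653, F_crit ≈ 3.195. Reject H₀.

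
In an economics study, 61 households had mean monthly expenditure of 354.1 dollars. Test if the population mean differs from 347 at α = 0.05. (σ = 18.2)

z = (x̄ - μ₀)/(σ/√n) = (354.1 - 347)/(18.2/√61) = 3.047. Critical value: ±1.96. Since |3.047| > 1.96, Reject H₀.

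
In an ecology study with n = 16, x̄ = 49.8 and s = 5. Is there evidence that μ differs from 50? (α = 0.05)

t = (x̄ - μ₀)/(s/√n) = (49.8 - 50)/(5/√16) = -0.16. df = 15, critical t = ±2.131. Fail to reject H₀.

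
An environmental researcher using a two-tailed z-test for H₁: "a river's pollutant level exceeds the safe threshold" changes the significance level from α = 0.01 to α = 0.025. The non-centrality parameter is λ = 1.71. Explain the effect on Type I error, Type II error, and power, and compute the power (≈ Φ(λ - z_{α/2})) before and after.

Increasing α from 0.01 to 0.025:
• Type I error rate increases (α is the Type I rate by definition).
• Critical value moves from z_{α/2} = 2.576 to 2.241, so power = Φ(λ - z_{α/2}) goes from Φ(1.71 - 2.576) = 0.193 to Φ(1.71 - 2.241) = 0.298.
• Type II error rate β = 1 - power therefore decreases (0.807 → 0.702).
Appropriate when false negatives are costly — here, allowing unsafe pollution to continue.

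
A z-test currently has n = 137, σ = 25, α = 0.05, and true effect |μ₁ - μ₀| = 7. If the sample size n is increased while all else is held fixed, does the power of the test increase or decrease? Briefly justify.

Power increases: a larger n shrinks the standard error σ/√n, moving the sampling distribution under H₁ further from the critical value.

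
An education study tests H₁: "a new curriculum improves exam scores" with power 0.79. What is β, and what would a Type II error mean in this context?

β = 1 - power = 1 - 0.79 = 0.21. A Type II error is failing to reject H₀ when H₀ is false (false negative) — here, failing to conclude that a new curriculum improves exam scores when in fact it is true. Consequence: keeping the old curriculum when the new one would have helped students.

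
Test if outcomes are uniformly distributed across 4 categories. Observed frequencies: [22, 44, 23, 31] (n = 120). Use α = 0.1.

Expected = 30 each. χ² = Σ(O-E)²/E = 10.333. df = 3, critical value = 6.251. Reject H₀.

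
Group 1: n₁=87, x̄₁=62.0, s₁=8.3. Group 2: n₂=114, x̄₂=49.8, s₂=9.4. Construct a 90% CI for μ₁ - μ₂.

Difference = 12.2. SE = √(8.3²/87 + 9.4²/114) = 1.252. CI = (10.14, 14.26)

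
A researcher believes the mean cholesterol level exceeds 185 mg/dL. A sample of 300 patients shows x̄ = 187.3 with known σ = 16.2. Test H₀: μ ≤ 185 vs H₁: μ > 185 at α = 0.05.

z = 2.459. Critical value: 1.645. Reject H₀.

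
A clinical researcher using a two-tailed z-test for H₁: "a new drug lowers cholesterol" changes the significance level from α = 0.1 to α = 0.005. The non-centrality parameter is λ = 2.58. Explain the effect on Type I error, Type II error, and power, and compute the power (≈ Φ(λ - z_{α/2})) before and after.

Decreasing α from 0.1 to 0.005:
• Type I error rate decreases (α is the Type I rate by definition).
• Critical value moves from z_{α/2} = 1.645 to 2.807, so power = Φ(λ - z_{α/2}) goes from Φ(2.58 - 1.645) = 0.825 to Φ(2.58 - 2.807) = 0.41.
• Type II error rate β = 1 - power therefore increases (0.175 → 0.59).
Appropriate when false positives are costly — here, approving an ineffective drug — patients take a useless medication and may skip effective alternatives.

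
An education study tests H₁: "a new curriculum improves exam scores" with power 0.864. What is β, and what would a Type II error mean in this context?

β = 1 - power = 1 - 0.864 = 0.136. A Type II error is failing to reject H₀ when H₀ is false (false negative) — here, failing to conclude that a new curriculum improves exam scores when in fact it is true. Consequence: keeping the old curriculum when the new one would have helped students.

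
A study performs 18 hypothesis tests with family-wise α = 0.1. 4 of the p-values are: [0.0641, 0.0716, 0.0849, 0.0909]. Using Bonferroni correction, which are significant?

Bonferroni α = 0.1/18 = 0.00556. None of the given p-values are significant.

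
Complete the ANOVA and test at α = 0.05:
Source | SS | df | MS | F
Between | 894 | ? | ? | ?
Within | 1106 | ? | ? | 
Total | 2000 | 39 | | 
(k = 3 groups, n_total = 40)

df_between = 2, df_within = 37. MS_between = 447.0, MS_within = 29.89. F = 14.954, F_crit ≈ 3.252. Reject H₀.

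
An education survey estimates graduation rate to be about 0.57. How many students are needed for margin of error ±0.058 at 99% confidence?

n = z²p(1-p)/E² = 2.576²×0.57×0.43/0.058² = 483.5 → n = 484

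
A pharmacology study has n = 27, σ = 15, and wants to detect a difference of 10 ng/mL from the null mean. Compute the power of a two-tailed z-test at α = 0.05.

SE = σ/√n = 15/√27 = 2.887. Non-centrality λ = d/SE = 10/2.887 = 3.464. Power ≈ Φ(λ - z_{α/2}) = Φ(3.464 - 1.96) = Φ(1.504) = 0.934.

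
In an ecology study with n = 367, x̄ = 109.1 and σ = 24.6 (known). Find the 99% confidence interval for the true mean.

CI = x̄ ± z*(σ/√n) = 109.1 ± 2.576(24.6/√367) = 109.1 ± 3.31 = (105.79, 112.41)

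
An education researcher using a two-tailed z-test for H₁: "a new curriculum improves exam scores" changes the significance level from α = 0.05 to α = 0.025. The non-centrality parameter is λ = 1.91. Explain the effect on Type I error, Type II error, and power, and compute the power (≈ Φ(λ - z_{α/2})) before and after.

Decreasing α from 0.05 to 0.025:
• Type I error rate decreases (α is the Type I rate by definition).
• Critical value moves from z_{α/2} = 1.96 to 2.241, so power = Φ(λ - z_{α/2}) goes from Φ(1.91 - 1.96) = 0.48 to Φ(1.91 - 2.241) = 0.37.
• Type II error rate β = 1 - power therefore increases (0.52 → 0.63).
Appropriate when false positives are costly — here, adopting a curriculum that gives no real benefit — disruption for nothing.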